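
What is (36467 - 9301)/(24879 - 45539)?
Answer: -13583/10330 ≈ -1.3149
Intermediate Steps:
(36467 - 9301)/(24879 - 45539) = 27166/(-20660) = 27166*(-1/20660) = -13583/10330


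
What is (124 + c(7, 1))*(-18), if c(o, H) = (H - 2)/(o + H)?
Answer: -8919/4 ≈ -2229.8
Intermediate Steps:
c(o, H) = (-2 + H)/(H + o)
(124 + c(7, 1))*(-18) = (124 + (-2 + 1)/(1 + 7))*(-18) = (124 - 1/8)*(-18) = (124 + (⅛)*(-1))*(-18) = (124 - ⅛)*(-18) = (991/8)*(-18) = -8919/4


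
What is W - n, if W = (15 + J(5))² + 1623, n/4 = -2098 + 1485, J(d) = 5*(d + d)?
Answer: 8300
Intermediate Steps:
J(d) = 10*d (J(d) = 5*(2*d) = 10*d)
n = -2452 (n = 4*(-2098 + 1485) = 4*(-613) = -2452)
W = 5848 (W = (15 + 10*5)² + 1623 = (15 + 50)² + 1623 = 65² + 1623 = 4225 + 1623 = 5848)
W - n = 5848 - 1*(-2452) = 5848 + 2452 = 8300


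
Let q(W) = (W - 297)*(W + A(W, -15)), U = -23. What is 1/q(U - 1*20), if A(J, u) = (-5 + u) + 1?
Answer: 1/21080 ≈ 4.7438e-5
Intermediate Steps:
A(J, u) = -4 + u
q(W) = (-297 + W)*(-19 + W) (q(W) = (W - 297)*(W + (-4 - 15)) = (-297 + W)*(W - 19) = (-297 + W)*(-19 + W))
1/q(U - 1*20) = 1/(5643 + (-23 - 1*20)² - 316*(-23 - 1*20)) = 1/(5643 + (-23 - 20)² - 316*(-23 - 20)) = 1/(5643 + (-43)² - 316*(-43)) = 1/(5643 + 1849 + 13588) = 1/21080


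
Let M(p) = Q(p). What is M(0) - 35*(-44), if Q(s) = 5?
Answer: 1545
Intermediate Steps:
M(p) = 5
M(0) - 35*(-44) = 5 - 35*(-44) = 5 + 1540 = 1545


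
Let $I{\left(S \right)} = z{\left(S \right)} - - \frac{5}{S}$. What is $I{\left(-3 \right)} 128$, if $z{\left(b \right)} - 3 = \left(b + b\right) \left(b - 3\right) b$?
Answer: $- \frac{40960}{3} \approx -13653.0$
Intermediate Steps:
$z{\left(b \right)} = 3 + 2 b^{2} \left(-3 + b\right)$ ($z{\left(b \right)} = 3 + \left(b + b\right) \left(b - 3\right) b = 3 + 2 b \left(-3 + b\right) b = 3 + 2 b^{2} \left(-3 + b\right)$)
$I{\left(S \right)} = 3 - 6 S^{2} + 2 S^{3} + \frac{5}{S}$ ($I{\left(S \right)} = \left(3 - 6 S^{2} + 2 S^{3}\right) - - \frac{5}{S} = \left(3 - 6 S^{2} + 2 S^{3}\right) + \frac{5}{S} = 3 - 6 S^{2} + 2 S^{3} + \frac{5}{S}$)
$I{\left(-3 \right)} 128 = \left(3 - 6 \left(-3\right)^{2} + 2 \left(-3\right)^{3} + \frac{5}{-3}\right) 128 = \left(3 - 54 + 2 \left(-27\right) + 5 \left(- \frac{1}{3}\right)\right) 128 = \left(3 - 54 - 54 - \frac{5}{3}\right) 128 = \left(- \frac{320}{3}\right) 128 = - \frac{40960}{3}$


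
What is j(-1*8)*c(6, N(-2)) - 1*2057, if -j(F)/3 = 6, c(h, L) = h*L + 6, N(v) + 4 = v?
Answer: -1517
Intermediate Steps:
N(v) = -4 + v
c(h, L) = 6 + L*h (c(h, L) = L*h + 6 = 6 + L*h)
j(F) = -18 (j(F) = -3*6 = -18)
j(-1*8)*c(6, N(-2)) - 1*2057 = -18*(6 + (-4 - 2)*6) - 1*2057 = -18*(6 - 6*6) - 2057 = -18*(6 - 36) - 2057 = -18*(-30) - 2057 = 540 - 2057 = -1517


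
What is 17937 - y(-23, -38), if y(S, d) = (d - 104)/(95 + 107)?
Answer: 1811708/101 ≈ 17938.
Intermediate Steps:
y(S, d) = -52/101 + d/202 (y(S, d) = (-104 + d)/202 = (-104 + d)*(1/202) = -52/101 + d/202)
17937 - y(-23, -38) = 17937 - (-52/101 + (1/202)*(-38)) = 17937 - (-52/101 - 19/101) = 17937 - 1*(-71/101) = 17937 + 71/101 = 1811708/101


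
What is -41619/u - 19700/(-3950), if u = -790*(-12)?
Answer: 1887/3160 ≈ 0.59715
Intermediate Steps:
u = 9480
-41619/u - 19700/(-3950) = -41619/9480 - 19700/(-3950) = -41619*1/9480 - 19700*(-1/3950) = -13873/3160 + 394/79 = 1887/3160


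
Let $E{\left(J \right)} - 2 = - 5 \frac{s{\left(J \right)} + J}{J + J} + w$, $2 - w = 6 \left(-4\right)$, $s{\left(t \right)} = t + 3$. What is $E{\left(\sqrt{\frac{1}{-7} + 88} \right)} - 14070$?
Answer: $-14047 - \frac{\sqrt{4305}}{82} \approx -14048.0$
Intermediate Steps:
$s{\left(t \right)} = 3 + t$
$w = 26$ ($w = 2 - 6 \left(-4\right) = 2 - -24 = 2 + 24 = 26$)
$E{\left(J \right)} = 28 - \frac{5 \left(3 + 2 J\right)}{2 J}$ ($E{\left(J \right)} = 2 + \left(- 5 \frac{\left(3 + J\right) + J}{J + J} + 26\right) = 2 + \left(- 5 \frac{3 + 2 J}{2 J} + 26\right) = 2 + \left(- \frac{5 \left(3 + 2 J\right)}{2 J} + 26\right) = 2 + \left(26 - \frac{5 \left(3 + 2 J\right)}{2 J}\right) = 28 - \frac{5 \left(3 + 2 J\right)}{2 J}$)
$E{\left(\sqrt{\frac{1}{-7} + 88} \right)} - 14070 = \left(23 - \frac{15}{2 \sqrt{\frac{1}{-7} + 88}}\right) - 14070 = \left(23 - \frac{15}{2 \sqrt{- \frac{1}{7} + 88}}\right) - 14070 = \left(23 - \frac{15}{2 \sqrt{\frac{615}{7}}}\right) - 14070 = \left(23 - \frac{15}{2 \frac{\sqrt{4305}}{7}}\right) - 14070 = \left(23 - \frac{15 \frac{\sqrt{4305}}{615}}{2}\right) - 14070 = \left(23 - \frac{\sqrt{4305}}{82}\right) - 14070 = -14047 - \frac{\sqrt{4305}}{82}$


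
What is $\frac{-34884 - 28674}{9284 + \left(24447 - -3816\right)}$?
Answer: $- \frac{63558}{37547} \approx -1.6928$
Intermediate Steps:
$\frac{-34884 - 28674}{9284 + \left(24447 - -3816\right)} = - \frac{63558}{9284 + \left(24447 + 3816\right)} = - \frac{63558}{9284 + 28263} = - \frac{63558}{37547}$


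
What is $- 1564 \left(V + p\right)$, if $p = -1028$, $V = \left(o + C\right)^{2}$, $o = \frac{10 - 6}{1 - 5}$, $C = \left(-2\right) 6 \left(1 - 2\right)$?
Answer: $1418548$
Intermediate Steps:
$C = 12$ ($C = \left(-12\right) \left(-1\right) = 12$)
$o = -1$ ($o = \frac{4}{-4} = 4 \left(- \frac{1}{4}\right) = -1$)
$V = 121$ ($V = \left(-1 + 12\right)^{2} = 11^{2} = 121$)
$- 1564 \left(V + p\right) = - 1564 \left(121 - 1028\right) = \left(-1564\right) \left(-907\right) = 1418548$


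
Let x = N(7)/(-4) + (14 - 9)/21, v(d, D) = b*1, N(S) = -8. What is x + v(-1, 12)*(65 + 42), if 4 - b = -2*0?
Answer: 9035/21 ≈ 430.24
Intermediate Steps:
b = 4 (b = 4 - (-2)*0 = 4 - 1*0 = 4 + 0 = 4)
v(d, D) = 4 (v(d, D) = 4*1 = 4)
x = 47/21 (x = -8/(-4) + (14 - 9)/21 = -8*(-1/4) + 5*(1/21) = 2 + 5/21 = 47/21 ≈ 2.2381)
x + v(-1, 12)*(65 + 42) = 47/21 + 4*(65 + 42) = 47/21 + 4*107 = 47/21 + 428 = 9035/21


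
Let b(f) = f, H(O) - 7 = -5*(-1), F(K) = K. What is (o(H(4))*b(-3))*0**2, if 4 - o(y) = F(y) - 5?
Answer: 0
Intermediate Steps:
H(O) = 12 (H(O) = 7 - 5*(-1) = 7 + 5 = 12)
o(y) = 9 - y (o(y) = 4 - (y - 5) = 4 - (-5 + y) = 4 + (5 - y) = 9 - y)
(o(H(4))*b(-3))*0**2 = ((9 - 1*12)*(-3))*0**2 = ((9 - 12)*(-3))*0 = -3*(-3)*0 = 9*0 = 0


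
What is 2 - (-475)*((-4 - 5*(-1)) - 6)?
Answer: -2373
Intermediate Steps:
2 - (-475)*((-4 - 5*(-1)) - 6) = 2 - (-475)*((-4 + 5) - 6) = 2 - (-475)*(1 - 6) = 2 - (-475)*(-5) = 2 - 95*25 = 2 - 2375 = -2373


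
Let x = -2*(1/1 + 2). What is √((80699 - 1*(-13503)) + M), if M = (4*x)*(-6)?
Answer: √94346 ≈ 307.16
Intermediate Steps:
x = -6 (x = -2*(1*1 + 2) = -2*(1 + 2) = -2*3 = -6)
M = 144 (M = (4*(-6))*(-6) = -24*(-6) = 144)
√((80699 - 1*(-13503)) + M) = √((80699 - 1*(-13503)) + 144) = √((80699 + 13503) + 144) = √(94202 + 144) = √94346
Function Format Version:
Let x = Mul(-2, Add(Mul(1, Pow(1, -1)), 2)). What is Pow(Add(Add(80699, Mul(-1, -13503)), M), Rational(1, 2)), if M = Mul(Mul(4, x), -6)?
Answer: Pow(94346, Rational(1, 2)) ≈ 307.16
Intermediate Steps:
x = -6 (x = Mul(-2, Add(Mul(1, 1), 2)) = Mul(-2, Add(1, 2)) = Mul(-2, 3) = -6)
M = 144 (M = Mul(Mul(4, -6), -6) = Mul(-24, -6) = 144)
Pow(Add(Add(80699, Mul(-1, -13503)), M), Rational(1, 2)) = Pow(Add(Add(80699, Mul(-1, -13503)), 144), Rational(1, 2)) = Pow(Add(Add(80699, 13503), 144), Rational(1, 2)) = Pow(Add(94202, 144), Rational(1, 2)) = Pow(94346, Rational(1, 2))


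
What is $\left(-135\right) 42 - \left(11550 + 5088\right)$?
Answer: $-22308$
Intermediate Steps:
$\left(-135\right) 42 - \left(11550 + 5088\right) = -5670 - 16638 = -22308$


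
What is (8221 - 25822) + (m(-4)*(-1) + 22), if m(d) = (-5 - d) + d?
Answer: -17574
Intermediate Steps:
m(d) = -5
(8221 - 25822) + (m(-4)*(-1) + 22) = (8221 - 25822) + (-5*(-1) + 22) = -17601 + (5 + 22) = -17601 + 27 = -17574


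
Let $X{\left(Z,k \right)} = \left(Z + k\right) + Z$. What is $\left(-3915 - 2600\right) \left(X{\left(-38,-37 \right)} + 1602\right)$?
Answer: $-9700835$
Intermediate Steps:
$X{\left(Z,k \right)} = k + 2 Z$
$\left(-3915 - 2600\right) \left(X{\left(-38,-37 \right)} + 1602\right) = \left(-3915 - 2600\right) \left(\left(-37 + 2 \left(-38\right)\right) + 1602\right) = - 6515 \left(\left(-37 - 76\right) + 1602\right) = - 6515 \left(-113 + 1602\right) = \left(-6515\right) 1489 = -9700835$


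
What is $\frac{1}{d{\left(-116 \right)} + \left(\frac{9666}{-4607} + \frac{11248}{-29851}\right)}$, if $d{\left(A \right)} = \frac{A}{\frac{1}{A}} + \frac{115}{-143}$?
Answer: $\frac{19665868651}{264559441978615} \approx 7.4334 \cdot 10^{-5}$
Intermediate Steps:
$d{\left(A \right)} = - \frac{115}{143} + A^{2}$ ($d{\left(A \right)} = A A + 115 \left(- \frac{1}{143}\right) = A^{2} - \frac{115}{143} = - \frac{115}{143} + A^{2}$)
$\frac{1}{d{\left(-116 \right)} + \left(\frac{9666}{-4607} + \frac{11248}{-29851}\right)} = \frac{1}{\left(- \frac{115}{143} + \left(-116\right)^{2}\right) + \left(\frac{9666}{-4607} + \frac{11248}{-29851}\right)} = \frac{1}{\left(- \frac{115}{143} + 13456\right) + \left(9666 \left(- \frac{1}{4607}\right) + 11248 \left(- \frac{1}{29851}\right)\right)} = \frac{1}{\frac{1924093}{143} - \frac{340359302}{137523557}} = \frac{1}{\frac{264559441978615}{19665868651}} = \frac{19665868651}{264559441978615}$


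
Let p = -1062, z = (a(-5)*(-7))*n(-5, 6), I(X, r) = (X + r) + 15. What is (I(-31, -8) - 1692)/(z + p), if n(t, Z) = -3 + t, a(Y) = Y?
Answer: 78/61 ≈ 1.2787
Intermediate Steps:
I(X, r) = 15 + X + r
z = -280 (z = (-5*(-7))*(-3 - 5) = 35*(-8) = -280)
(I(-31, -8) - 1692)/(z + p) = ((15 - 31 - 8) - 1692)/(-280 - 1062) = (-24 - 1692)/(-1342) = -1716*(-1/1342) = 78/61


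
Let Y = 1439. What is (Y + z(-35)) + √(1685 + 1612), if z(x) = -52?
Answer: 1387 + √3297 ≈ 1444.4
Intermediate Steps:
(Y + z(-35)) + √(1685 + 1612) = (1439 - 52) + √(1685 + 1612) = 1387 + √3297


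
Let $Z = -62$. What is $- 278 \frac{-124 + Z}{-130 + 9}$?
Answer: $- \frac{51708}{121} \approx -427.34$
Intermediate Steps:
$- 278 \frac{-124 + Z}{-130 + 9} = - 278 \frac{-124 - 62}{-130 + 9} = - 278 \left(- \frac{186}{-121}\right) = - 278 \left(\left(-186\right) \left(- \frac{1}{121}\right)\right) = \left(-278\right) \frac{186}{121} = - \frac{51708}{121}$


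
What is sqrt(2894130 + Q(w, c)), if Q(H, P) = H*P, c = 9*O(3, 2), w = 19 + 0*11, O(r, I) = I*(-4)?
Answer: 3*sqrt(321418) ≈ 1700.8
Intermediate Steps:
O(r, I) = -4*I
w = 19 (w = 19 + 0 = 19)
c = -72 (c = 9*(-4*2) = 9*(-8) = -72)
sqrt(2894130 + Q(w, c)) = sqrt(2894130 + 19*(-72)) = sqrt(2894130 - 1368) = sqrt(2892762) = 3*sqrt(321418)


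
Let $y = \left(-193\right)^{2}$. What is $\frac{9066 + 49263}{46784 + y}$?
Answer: $\frac{6481}{9337} \approx 0.69412$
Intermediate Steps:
$y = 37249$
$\frac{9066 + 49263}{46784 + y} = \frac{9066 + 49263}{46784 + 37249} = \frac{58329}{84033} = 58329 \cdot \frac{1}{84033} = \frac{6481}{9337}$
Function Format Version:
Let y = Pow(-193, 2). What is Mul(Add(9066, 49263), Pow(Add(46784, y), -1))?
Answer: Rational(6481, 9337) ≈ 0.69412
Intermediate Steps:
y = 37249
Mul(Add(9066, 49263), Pow(Add(46784, y), -1)) = Mul(Add(9066, 49263), Pow(Add(46784, 37249), -1)) = Mul(58329, Pow(84033, -1)) = Mul(58329, Rational(1, 84033)) = Rational(6481, 9337)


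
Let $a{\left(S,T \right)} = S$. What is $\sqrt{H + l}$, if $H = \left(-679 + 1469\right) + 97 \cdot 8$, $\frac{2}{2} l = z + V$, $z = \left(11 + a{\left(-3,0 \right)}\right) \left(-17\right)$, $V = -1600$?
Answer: $i \sqrt{170} \approx 13.038 i$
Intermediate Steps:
$z = -136$ ($z = \left(11 - 3\right) \left(-17\right) = 8 \left(-17\right) = -136$)
$l = -1736$ ($l = -136 - 1600 = -1736$)
$H = 1566$ ($H = 790 + 776 = 1566$)
$\sqrt{H + l} = \sqrt{1566 - 1736} = \sqrt{-170} = i \sqrt{170}$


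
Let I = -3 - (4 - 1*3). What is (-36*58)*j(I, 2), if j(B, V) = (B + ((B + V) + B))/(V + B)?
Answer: -10440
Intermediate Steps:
I = -4 (I = -3 - (4 - 3) = -3 - 1*1 = -3 - 1 = -4)
j(B, V) = (V + 3*B)/(B + V) (j(B, V) = (B + (V + 2*B))/(B + V) = (V + 3*B)/(B + V))
(-36*58)*j(I, 2) = (-36*58)*((2 + 3*(-4))/(-4 + 2)) = -2088*(2 - 12)/(-2) = -(-1044)*(-10) = -2088*5 = -10440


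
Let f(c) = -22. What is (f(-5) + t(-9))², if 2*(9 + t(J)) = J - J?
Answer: 961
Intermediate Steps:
t(J) = -9 (t(J) = -9 + (J - J)/2 = -9 + (½)*0 = -9 + 0 = -9)
(f(-5) + t(-9))² = (-22 - 9)² = (-31)² = 961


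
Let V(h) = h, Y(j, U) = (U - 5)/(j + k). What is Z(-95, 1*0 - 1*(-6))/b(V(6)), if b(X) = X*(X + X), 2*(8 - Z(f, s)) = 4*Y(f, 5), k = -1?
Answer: ⅑ ≈ 0.11111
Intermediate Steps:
Y(j, U) = (-5 + U)/(-1 + j) (Y(j, U) = (U - 5)/(j - 1) = (-5 + U)/(-1 + j))
Z(f, s) = 8 (Z(f, s) = 8 - 2*(-5 + 5)/(-1 + f) = 8 - 2*0/(-1 + f) = 8 - 2*0 = 8 - ½*0 = 8 + 0 = 8)
b(X) = 2*X² (b(X) = X*(2*X) = 2*X²)
Z(-95, 1*0 - 1*(-6))/b(V(6)) = 8/((2*6²)) = 8/((2*36)) = 8/72 = 8*(1/72) = ⅑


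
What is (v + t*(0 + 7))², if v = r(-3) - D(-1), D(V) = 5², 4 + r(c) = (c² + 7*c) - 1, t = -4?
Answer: 4900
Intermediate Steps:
r(c) = -5 + c² + 7*c (r(c) = -4 + ((c² + 7*c) - 1) = -4 + (-1 + c² + 7*c) = -5 + c² + 7*c)
D(V) = 25
v = -42 (v = (-5 + (-3)² + 7*(-3)) - 1*25 = (-5 + 9 - 21) - 25 = -17 - 25 = -42)
(v + t*(0 + 7))² = (-42 - 4*(0 + 7))² = (-42 - 4*7)² = (-42 - 28)² = (-70)² = 4900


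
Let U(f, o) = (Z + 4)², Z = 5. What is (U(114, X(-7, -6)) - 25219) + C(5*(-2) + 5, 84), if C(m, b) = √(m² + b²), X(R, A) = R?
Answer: -25138 + √7081 ≈ -25054.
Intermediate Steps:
C(m, b) = √(b² + m²)
U(f, o) = 81 (U(f, o) = (5 + 4)² = 9² = 81)
(U(114, X(-7, -6)) - 25219) + C(5*(-2) + 5, 84) = (81 - 25219) + √(84² + (5*(-2) + 5)²) = -25138 + √(7056 + (-10 + 5)²) = -25138 + √(7056 + (-5)²) = -25138 + √(7056 + 25) = -25138 + √7081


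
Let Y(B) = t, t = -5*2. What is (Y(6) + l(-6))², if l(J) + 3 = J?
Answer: 361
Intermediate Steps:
t = -10
Y(B) = -10
l(J) = -3 + J
(Y(6) + l(-6))² = (-10 + (-3 - 6))² = (-10 - 9)² = (-19)² = 361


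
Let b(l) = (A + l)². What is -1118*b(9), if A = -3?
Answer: -40248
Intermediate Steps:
b(l) = (-3 + l)²
-1118*b(9) = -1118*(-3 + 9)² = -1118*6² = -1118*36 = -40248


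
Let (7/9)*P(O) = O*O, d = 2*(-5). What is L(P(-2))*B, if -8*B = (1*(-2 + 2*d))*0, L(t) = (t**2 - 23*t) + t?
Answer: 0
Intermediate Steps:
d = -10
P(O) = 9*O**2/7 (P(O) = 9*(O*O)/7 = 9*O**2/7)
L(t) = t**2 - 22*t
B = 0 (B = -1*(-2 + 2*(-10))*0/8 = -1*(-2 - 20)*0/8 = -1*(-22)*0/8 = -(-11)*0/4 = -1/8*0 = 0)
L(P(-2))*B = (((9/7)*(-2)**2)*(-22 + (9/7)*(-2)**2))*0 = (((9/7)*4)*(-22 + (9/7)*4))*0 = (36*(-22 + 36/7)/7)*0 = ((36/7)*(-118/7))*0 = -4248/49*0 = 0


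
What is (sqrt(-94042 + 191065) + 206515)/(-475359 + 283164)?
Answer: -41303/38439 - sqrt(97023)/192195 ≈ -1.0761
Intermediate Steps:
(sqrt(-94042 + 191065) + 206515)/(-475359 + 283164) = (sqrt(97023) + 206515)/(-192195) = (206515 + sqrt(97023))*(-1/192195) = -41303/38439 - sqrt(97023)/192195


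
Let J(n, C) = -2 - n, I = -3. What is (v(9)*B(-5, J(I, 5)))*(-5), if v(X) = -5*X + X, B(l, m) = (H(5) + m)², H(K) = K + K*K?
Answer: 172980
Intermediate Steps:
H(K) = K + K²
B(l, m) = (30 + m)² (B(l, m) = (5*(1 + 5) + m)² = (5*6 + m)² = (30 + m)²)
v(X) = -4*X
(v(9)*B(-5, J(I, 5)))*(-5) = ((-4*9)*(30 + (-2 - 1*(-3)))²)*(-5) = -36*(30 + (-2 + 3))²*(-5) = -36*(30 + 1)²*(-5) = -36*31²*(-5) = -36*961*(-5) = -34596*(-5) = 172980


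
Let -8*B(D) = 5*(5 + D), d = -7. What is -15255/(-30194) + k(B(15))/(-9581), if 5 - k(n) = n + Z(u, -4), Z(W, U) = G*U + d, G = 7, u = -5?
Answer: 72286485/144644357 ≈ 0.49975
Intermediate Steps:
B(D) = -25/8 - 5*D/8 (B(D) = -5*(5 + D)/8 = -(25 + 5*D)/8 = -25/8 - 5*D/8)
Z(W, U) = -7 + 7*U (Z(W, U) = 7*U - 7 = -7 + 7*U)
k(n) = 40 - n (k(n) = 5 - (n + (-7 + 7*(-4))) = 5 - (n + (-7 - 28)) = 5 - (n - 35) = 5 - (-35 + n) = 5 + (35 - n) = 40 - n)
-15255/(-30194) + k(B(15))/(-9581) = -15255/(-30194) + (40 - (-25/8 - 5/8*15))/(-9581) = -15255*(-1/30194) + (40 - (-25/8 - 75/8))*(-1/9581) = 15255/30194 + (40 - 1*(-25/2))*(-1/9581) = 15255/30194 + (40 + 25/2)*(-1/9581) = 15255/30194 + (105/2)*(-1/9581) = 15255/30194 - 105/19162 = 72286485/144644357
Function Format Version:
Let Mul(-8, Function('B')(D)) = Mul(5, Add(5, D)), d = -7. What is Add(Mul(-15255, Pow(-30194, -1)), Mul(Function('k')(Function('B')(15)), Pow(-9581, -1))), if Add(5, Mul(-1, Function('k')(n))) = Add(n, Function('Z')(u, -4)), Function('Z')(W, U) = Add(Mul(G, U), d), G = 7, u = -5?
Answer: Rational(72286485, 144644357) ≈ 0.49975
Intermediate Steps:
Function('B')(D) = Add(Rational(-25, 8), Mul(Rational(-5, 8), D)) (Function('B')(D) = Mul(Rational(-1, 8), Mul(5, Add(5, D))) = Mul(Rational(-1, 8), Add(25, Mul(5, D))) = Add(Rational(-25, 8), Mul(Rational(-5, 8), D)))
Function('Z')(W, U) = Add(-7, Mul(7, U)) (Function('Z')(W, U) = Add(Mul(7, U), -7) = Add(-7, Mul(7, U)))
Function('k')(n) = Add(40, Mul(-1, n)) (Function('k')(n) = Add(5, Mul(-1, Add(n, Add(-7, Mul(7, -4))))) = Add(5, Mul(-1, Add(n, Add(-7, -28)))) = Add(5, Mul(-1, Add(n, -35))) = Add(5, Mul(-1, Add(-35, n))) = Add(5, Add(35, Mul(-1, n))) = Add(40, Mul(-1, n)))
Add(Mul(-15255, Pow(-30194, -1)), Mul(Function('k')(Function('B')(15)), Pow(-9581, -1))) = Add(Mul(-15255, Pow(-30194, -1)), Mul(Add(40, Mul(-1, Add(Rational(-25, 8), Mul(Rational(-5, 8), 15)))), Pow(-9581, -1))) = Add(Mul(-15255, Rational(-1, 30194)), Mul(Add(40, Mul(-1, Add(Rational(-25, 8), Rational(-75, 8)))), Rational(-1, 9581))) = Add(Rational(15255, 30194), Mul(Add(40, Mul(-1, Rational(-25, 2))), Rational(-1, 9581))) = Add(Rational(15255, 30194), Mul(Add(40, Rational(25, 2)), Rational(-1, 9581))) = Add(Rational(15255, 30194), Mul(Rational(105, 2), Rational(-1, 9581))) = Add(Rational(15255, 30194), Rational(-105, 19162)) = Rational(72286485, 144644357)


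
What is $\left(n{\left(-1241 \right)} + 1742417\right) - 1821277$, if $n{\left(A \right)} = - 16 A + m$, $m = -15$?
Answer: $-59019$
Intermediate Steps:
$n{\left(A \right)} = -15 - 16 A$ ($n{\left(A \right)} = - 16 A - 15 = -15 - 16 A$)
$\left(n{\left(-1241 \right)} + 1742417\right) - 1821277 = \left(\left(-15 - -19856\right) + 1742417\right) - 1821277 = \left(\left(-15 + 19856\right) + 1742417\right) - 1821277 = \left(19841 + 1742417\right) - 1821277 = 1762258 - 1821277 = -59019$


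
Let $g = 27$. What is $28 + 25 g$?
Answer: $703$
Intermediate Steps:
$28 + 25 g = 28 + 25 \cdot 27 = 28 + 675 = 703$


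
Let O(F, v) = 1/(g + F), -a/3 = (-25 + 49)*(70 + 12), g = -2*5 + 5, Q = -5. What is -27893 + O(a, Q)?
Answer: -164819738/5909 ≈ -27893.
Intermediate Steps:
g = -5 (g = -10 + 5 = -5)
a = -5904 (a = -3*(-25 + 49)*(70 + 12) = -72*82 = -3*1968 = -5904)
O(F, v) = 1/(-5 + F)
-27893 + O(a, Q) = -27893 + 1/(-5 - 5904) = -27893 + 1/(-5909) = -27893 - 1/5909 = -164819738/5909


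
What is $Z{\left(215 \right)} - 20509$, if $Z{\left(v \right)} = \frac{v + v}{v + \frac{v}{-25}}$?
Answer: $- \frac{246083}{12} \approx -20507.0$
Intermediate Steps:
$Z{\left(v \right)} = \frac{25}{12}$ ($Z{\left(v \right)} = \frac{2 v}{v + v \left(- \frac{1}{25}\right)} = \frac{2 v}{v - \frac{v}{25}} = \frac{2 v}{\frac{24}{25} v} = 2 v \frac{25}{24 v} = \frac{25}{12}$)
$Z{\left(215 \right)} - 20509 = \frac{25}{12} - 20509 = - \frac{246083}{12}$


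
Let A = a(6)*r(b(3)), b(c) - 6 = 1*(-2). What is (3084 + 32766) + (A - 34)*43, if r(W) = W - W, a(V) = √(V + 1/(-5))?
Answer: 34388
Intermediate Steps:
a(V) = √(-⅕ + V) (a(V) = √(V - ⅕) = √(-⅕ + V))
b(c) = 4 (b(c) = 6 + 1*(-2) = 6 - 2 = 4)
r(W) = 0
A = 0 (A = (√(-5 + 25*6)/5)*0 = (√(-5 + 150)/5)*0 = (√145/5)*0 = 0)
(3084 + 32766) + (A - 34)*43 = (3084 + 32766) + (0 - 34)*43 = 35850 - 34*43 = 35850 - 1462 = 34388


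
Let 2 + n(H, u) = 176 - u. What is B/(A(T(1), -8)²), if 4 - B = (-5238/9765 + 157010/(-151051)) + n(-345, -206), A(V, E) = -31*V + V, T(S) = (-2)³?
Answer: -15341124607/2360020824000 ≈ -0.0065004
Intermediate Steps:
T(S) = -8
A(V, E) = -30*V
n(H, u) = 174 - u (n(H, u) = -2 + (176 - u) = 174 - u)
B = -61364498428/163890335 (B = 4 - ((-5238/9765 + 157010/(-151051)) + (174 - 1*(-206))) = 4 - ((-5238*1/9765 + 157010*(-1/151051)) + (174 + 206)) = 4 - ((-582/1085 - 157010/151051) + 380) = 4 - (-258267532/163890335 + 380) = 4 - 1*62020059768/163890335 = 4 - 62020059768/163890335 = -61364498428/163890335 ≈ -374.42)
B/(A(T(1), -8)²) = -61364498428/(163890335*((-30*(-8))²)) = -61364498428/(163890335*(240²)) = -61364498428/163890335/57600 = -61364498428/163890335*1/57600 = -15341124607/2360020824000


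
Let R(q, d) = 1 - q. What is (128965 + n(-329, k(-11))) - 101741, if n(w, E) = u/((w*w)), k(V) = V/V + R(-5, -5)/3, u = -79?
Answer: 2946752905/108241 ≈ 27224.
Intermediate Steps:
k(V) = 3 (k(V) = V/V + (1 - 1*(-5))/3 = 1 + (1 + 5)*(⅓) = 1 + 6*(⅓) = 1 + 2 = 3)
n(w, E) = -79/w²
(128965 + n(-329, k(-11))) - 101741 = (128965 - 79/(-329)²) - 101741 = (128965 - 79*1/108241) - 101741 = (128965 - 79/108241) - 101741 = 13959300486/108241 - 101741 = 2946752905/108241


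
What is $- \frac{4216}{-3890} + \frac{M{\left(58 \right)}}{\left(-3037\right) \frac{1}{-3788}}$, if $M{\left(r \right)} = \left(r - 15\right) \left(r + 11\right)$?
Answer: $\frac{21866249216}{5906965} \approx 3701.8$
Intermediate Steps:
$M{\left(r \right)} = \left(-15 + r\right) \left(11 + r\right)$
$- \frac{4216}{-3890} + \frac{M{\left(58 \right)}}{\left(-3037\right) \frac{1}{-3788}} = - \frac{4216}{-3890} + \frac{-165 + 58^{2} - 232}{\left(-3037\right) \frac{1}{-3788}} = \left(-4216\right) \left(- \frac{1}{3890}\right) + \frac{-165 + 3364 - 232}{\left(-3037\right) \left(- \frac{1}{3788}\right)} = \frac{2108}{1945} + \frac{2967}{\frac{3037}{3788}} = \frac{2108}{1945} + 2967 \cdot \frac{3788}{3037} = \frac{2108}{1945} + \frac{11238996}{3037} = \frac{21866249216}{5906965}$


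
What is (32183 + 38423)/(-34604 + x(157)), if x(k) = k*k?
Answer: -70606/9955 ≈ -7.0925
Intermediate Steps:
x(k) = k²
(32183 + 38423)/(-34604 + x(157)) = (32183 + 38423)/(-34604 + 157²) = 70606/(-34604 + 24649) = 70606/(-9955) = 70606*(-1/9955) = -70606/9955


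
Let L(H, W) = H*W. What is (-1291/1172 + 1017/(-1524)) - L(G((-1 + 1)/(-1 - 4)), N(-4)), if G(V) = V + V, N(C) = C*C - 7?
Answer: -65821/37211 ≈ -1.7689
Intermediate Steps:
N(C) = -7 + C**2 (N(C) = C**2 - 7 = -7 + C**2)
G(V) = 2*V
(-1291/1172 + 1017/(-1524)) - L(G((-1 + 1)/(-1 - 4)), N(-4)) = (-1291/1172 + 1017/(-1524)) - 2*((-1 + 1)/(-1 - 4))*(-7 + (-4)**2) = (-1291*1/1172 + 1017*(-1/1524)) - 2*(0/(-5))*(-7 + 16) = (-1291/1172 - 339/508) - 2*(0*(-1/5))*9 = -65821/37211 - 2*0*9 = -65821/37211 - 0*9 = -65821/37211 - 1*0 = -65821/37211 + 0 = -65821/37211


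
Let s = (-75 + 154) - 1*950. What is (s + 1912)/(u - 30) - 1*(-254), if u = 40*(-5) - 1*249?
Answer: 120625/479 ≈ 251.83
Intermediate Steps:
s = -871 (s = 79 - 950 = -871)
u = -449 (u = -200 - 249 = -449)
(s + 1912)/(u - 30) - 1*(-254) = (-871 + 1912)/(-449 - 30) - 1*(-254) = 1041/(-479) + 254 = 1041*(-1/479) + 254 = -1041/479 + 254 = 120625/479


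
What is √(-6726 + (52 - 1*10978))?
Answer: 2*I*√4413 ≈ 132.86*I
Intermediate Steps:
√(-6726 + (52 - 1*10978)) = √(-6726 + (52 - 10978)) = √(-6726 - 10926) = √(-17652) = 2*I*√4413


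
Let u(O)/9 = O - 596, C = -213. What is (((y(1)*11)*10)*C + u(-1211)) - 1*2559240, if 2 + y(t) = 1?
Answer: -2552073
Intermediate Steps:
y(t) = -1 (y(t) = -2 + 1 = -1)
u(O) = -5364 + 9*O (u(O) = 9*(O - 596) = 9*(-596 + O) = -5364 + 9*O)
(((y(1)*11)*10)*C + u(-1211)) - 1*2559240 = ((-1*11*10)*(-213) + (-5364 + 9*(-1211))) - 1*2559240 = (-11*10*(-213) + (-5364 - 10899)) - 2559240 = (-110*(-213) - 16263) - 2559240 = (23430 - 16263) - 2559240 = 7167 - 2559240 = -2552073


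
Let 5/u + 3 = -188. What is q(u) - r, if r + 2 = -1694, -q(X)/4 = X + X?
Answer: 323976/191 ≈ 1696.2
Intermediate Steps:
u = -5/191 (u = 5/(-3 - 188) = 5/(-191) = 5*(-1/191) = -5/191 ≈ -0.026178)
q(X) = -8*X (q(X) = -4*(X + X) = -8*X)
r = -1696 (r = -2 - 1694 = -1696)
q(u) - r = -8*(-5/191) - 1*(-1696) = 40/191 + 1696 = 323976/191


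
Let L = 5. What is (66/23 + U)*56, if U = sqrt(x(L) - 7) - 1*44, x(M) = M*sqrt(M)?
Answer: -52976/23 + 56*sqrt(-7 + 5*sqrt(5)) ≈ -2188.8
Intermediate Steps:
x(M) = M**(3/2)
U = -44 + sqrt(-7 + 5*sqrt(5)) (U = sqrt(5**(3/2) - 7) - 1*44 = sqrt(5*sqrt(5) - 7) - 44 = sqrt(-7 + 5*sqrt(5)) - 44 = -44 + sqrt(-7 + 5*sqrt(5)) ≈ -41.955)
(66/23 + U)*56 = (66/23 + (-44 + sqrt(-7 + 5*sqrt(5))))*56 = (-946/23 + sqrt(-7 + 5*sqrt(5)))*56 = -52976/23 + 56*sqrt(-7 + 5*sqrt(5))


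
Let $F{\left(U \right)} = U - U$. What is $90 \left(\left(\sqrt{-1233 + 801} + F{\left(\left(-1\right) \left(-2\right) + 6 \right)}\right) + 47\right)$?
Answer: $4230 + 1080 i \sqrt{3} \approx 4230.0 + 1870.6 i$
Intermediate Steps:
$F{\left(U \right)} = 0$
$90 \left(\left(\sqrt{-1233 + 801} + F{\left(\left(-1\right) \left(-2\right) + 6 \right)}\right) + 47\right) = 90 \left(\left(\sqrt{-1233 + 801} + 0\right) + 47\right) = 90 \left(\left(\sqrt{-432} + 0\right) + 47\right) = 90 \left(\left(12 i \sqrt{3} + 0\right) + 47\right) = 90 \left(12 i \sqrt{3} + 47\right) = 90 \left(47 + 12 i \sqrt{3}\right) = 4230 + 1080 i \sqrt{3}$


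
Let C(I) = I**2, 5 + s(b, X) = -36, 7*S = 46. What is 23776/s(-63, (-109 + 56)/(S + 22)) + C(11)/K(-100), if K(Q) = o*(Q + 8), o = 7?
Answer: -15316705/26404 ≈ -580.09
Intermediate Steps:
S = 46/7 (S = (1/7)*46 = 46/7 ≈ 6.5714)
s(b, X) = -41 (s(b, X) = -5 - 36 = -41)
K(Q) = 56 + 7*Q (K(Q) = 7*(Q + 8) = 7*(8 + Q) = 56 + 7*Q)
23776/s(-63, (-109 + 56)/(S + 22)) + C(11)/K(-100) = 23776/(-41) + 11**2/(56 + 7*(-100)) = 23776*(-1/41) + 121/(56 - 700) = -23776/41 + 121/(-644) = -23776/41 + 121*(-1/644) = -23776/41 - 121/644 = -15316705/26404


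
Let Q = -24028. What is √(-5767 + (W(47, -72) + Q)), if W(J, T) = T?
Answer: I*√29867 ≈ 172.82*I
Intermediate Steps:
√(-5767 + (W(47, -72) + Q)) = √(-5767 + (-72 - 24028)) = √(-5767 - 24100) = √(-29867) = I*√29867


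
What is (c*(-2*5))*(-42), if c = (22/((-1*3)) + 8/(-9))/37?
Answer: -280/3 ≈ -93.333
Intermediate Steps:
c = -2/9 (c = (22/(-3) + 8*(-1/9))*(1/37) = (22*(-1/3) - 8/9)*(1/37) = (-22/3 - 8/9)*(1/37) = -74/9*1/37 = -2/9 ≈ -0.22222)
(c*(-2*5))*(-42) = -(-4)*5/9*(-42) = -2/9*(-10)*(-42) = (20/9)*(-42) = -280/3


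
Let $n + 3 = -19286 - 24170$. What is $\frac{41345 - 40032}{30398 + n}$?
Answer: $- \frac{1313}{13061} \approx -0.10053$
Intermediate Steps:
$n = -43459$ ($n = -3 - 43456 = -43459$)
$\frac{41345 - 40032}{30398 + n} = \frac{41345 - 40032}{30398 - 43459} = \frac{1313}{-13061} = 1313 \left(- \frac{1}{13061}\right) = - \frac{1313}{13061}$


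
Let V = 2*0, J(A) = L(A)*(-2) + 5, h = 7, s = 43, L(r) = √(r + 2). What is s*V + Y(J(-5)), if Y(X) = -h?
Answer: -7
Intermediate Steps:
L(r) = √(2 + r)
J(A) = 5 - 2*√(2 + A) (J(A) = √(2 + A)*(-2) + 5 = -2*√(2 + A) + 5 = 5 - 2*√(2 + A))
Y(X) = -7 (Y(X) = -1*7 = -7)
V = 0
s*V + Y(J(-5)) = 43*0 - 7 = 0 - 7 = -7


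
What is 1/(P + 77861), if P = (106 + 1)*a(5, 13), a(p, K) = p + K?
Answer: 1/79787 ≈ 1.2533e-5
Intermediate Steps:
a(p, K) = K + p
P = 1926 (P = (106 + 1)*(13 + 5) = 107*18 = 1926)
1/(P + 77861) = 1/(1926 + 77861) = 1/79787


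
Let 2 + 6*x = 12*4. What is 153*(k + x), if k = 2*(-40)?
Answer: -11067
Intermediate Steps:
x = 23/3 (x = -⅓ + (12*4)/6 = -⅓ + (⅙)*48 = -⅓ + 8 = 23/3 ≈ 7.6667)
k = -80
153*(k + x) = 153*(-80 + 23/3) = 153*(-217/3) = -11067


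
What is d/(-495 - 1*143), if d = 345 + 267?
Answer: -306/319 ≈ -0.95925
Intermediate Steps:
d = 612
d/(-495 - 1*143) = 612/(-495 - 1*143) = 612/(-495 - 143) = 612/(-638) = 612*(-1/638) = -306/319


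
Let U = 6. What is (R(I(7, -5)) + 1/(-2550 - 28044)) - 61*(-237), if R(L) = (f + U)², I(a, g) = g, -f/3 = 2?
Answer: 442297457/30594 ≈ 14457.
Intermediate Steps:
f = -6 (f = -3*2 = -6)
R(L) = 0 (R(L) = (-6 + 6)² = 0² = 0)
(R(I(7, -5)) + 1/(-2550 - 28044)) - 61*(-237) = (0 + 1/(-2550 - 28044)) - 61*(-237) = (0 + 1/(-30594)) + 14457 = (0 - 1/30594) + 14457 = -1/30594 + 14457 = 442297457/30594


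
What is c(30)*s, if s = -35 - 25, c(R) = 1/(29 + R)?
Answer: -60/59 ≈ -1.0169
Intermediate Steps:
s = -60
c(30)*s = -60/(29 + 30) = -60/59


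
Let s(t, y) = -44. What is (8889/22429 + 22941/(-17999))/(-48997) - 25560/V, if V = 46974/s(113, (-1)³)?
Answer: 3707578699257470442/154858151434766923 ≈ 23.942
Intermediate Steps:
V = -23487/22 (V = 46974/(-44) = 46974*(-1/44) = -23487/22 ≈ -1067.6)
(8889/22429 + 22941/(-17999))/(-48997) - 25560/V = (8889/22429 + 22941/(-17999))/(-48997) - 25560/(-23487/22) = (8889*(1/22429) + 22941*(-1/17999))*(-1/48997) - 25560*(-22/23487) = (8889/22429 - 22941/17999)*(-1/48997) + 187440/7829 = -354550578/403699571*(-1/48997) + 187440/7829 = 354550578/19780067880287 + 187440/7829 = 3707578699257470442/154858151434766923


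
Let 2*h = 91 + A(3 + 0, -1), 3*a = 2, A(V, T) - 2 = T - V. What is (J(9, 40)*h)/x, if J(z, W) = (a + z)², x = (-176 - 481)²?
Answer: 74849/7769682 ≈ 0.0096335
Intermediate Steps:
A(V, T) = 2 + T - V (A(V, T) = 2 + (T - V) = 2 + T - V)
a = ⅔ (a = (⅓)*2 = ⅔ ≈ 0.66667)
x = 431649 (x = (-657)² = 431649)
J(z, W) = (⅔ + z)²
h = 89/2 (h = (91 + (2 - 1 - (3 + 0)))/2 = (91 + (2 - 1 - 1*3))/2 = (91 + (2 - 1 - 3))/2 = (91 - 2)/2 = (½)*89 = 89/2 ≈ 44.500)
(J(9, 40)*h)/x = (((2 + 3*9)²/9)*(89/2))/431649 = (((2 + 27)²/9)*(89/2))*(1/431649) = (((⅑)*29²)*(89/2))*(1/431649) = (((⅑)*841)*(89/2))*(1/431649) = ((841/9)*(89/2))*(1/431649) = (74849/18)*(1/431649) = 74849/7769682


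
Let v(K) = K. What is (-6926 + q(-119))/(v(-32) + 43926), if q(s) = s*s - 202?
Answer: 7033/43894 ≈ 0.16023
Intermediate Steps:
q(s) = -202 + s² (q(s) = s² - 202 = -202 + s²)
(-6926 + q(-119))/(v(-32) + 43926) = (-6926 + (-202 + (-119)²))/(-32 + 43926) = (-6926 + (-202 + 14161))/43894 = (-6926 + 13959)*(1/43894) = 7033*(1/43894) = 7033/43894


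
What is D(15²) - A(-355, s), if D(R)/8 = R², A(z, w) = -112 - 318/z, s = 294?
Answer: 143814442/355 ≈ 4.0511e+5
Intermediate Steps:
A(z, w) = -112 - 318/z
D(R) = 8*R²
D(15²) - A(-355, s) = 8*(15²)² - (-112 - 318/(-355)) = 8*225² - (-112 - 318*(-1/355)) = 8*50625 - (-112 + 318/355) = 405000 - 1*(-39442/355) = 405000 + 39442/355 = 143814442/355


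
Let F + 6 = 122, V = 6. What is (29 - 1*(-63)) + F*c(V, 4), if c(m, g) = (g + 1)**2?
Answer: 2992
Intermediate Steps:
c(m, g) = (1 + g)**2
F = 116 (F = -6 + 122 = 116)
(29 - 1*(-63)) + F*c(V, 4) = (29 - 1*(-63)) + 116*(1 + 4)**2 = (29 + 63) + 116*5**2 = 92 + 116*25 = 92 + 2900 = 2992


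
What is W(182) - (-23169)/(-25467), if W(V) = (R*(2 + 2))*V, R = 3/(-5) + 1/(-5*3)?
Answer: -12383153/25467 ≈ -486.24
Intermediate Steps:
R = -⅔ (R = 3*(-⅕) - ⅕*⅓ = -⅗ - 1/15 = -⅔ ≈ -0.66667)
W(V) = -8*V/3 (W(V) = (-2*(2 + 2)/3)*V = (-⅔*4)*V = -8*V/3)
W(182) - (-23169)/(-25467) = -8/3*182 - (-23169)/(-25467) = -1456/3 - (-23169)*(-1)/25467 = -1456/3 - 1*7723/8489 = -1456/3 - 7723/8489 = -12383153/25467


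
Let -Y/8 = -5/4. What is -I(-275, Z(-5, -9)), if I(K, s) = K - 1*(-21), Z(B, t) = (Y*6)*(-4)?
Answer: 254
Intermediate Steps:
Y = 10 (Y = -(-40)/4 = -8*(-5/4) = 10)
Z(B, t) = -240 (Z(B, t) = (10*6)*(-4) = 60*(-4) = -240)
I(K, s) = 21 + K (I(K, s) = K + 21 = 21 + K)
-I(-275, Z(-5, -9)) = -(21 - 275) = -1*(-254) = 254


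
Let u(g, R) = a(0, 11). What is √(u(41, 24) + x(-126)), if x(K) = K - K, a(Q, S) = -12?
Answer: 2*I*√3 ≈ 3.4641*I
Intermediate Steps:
x(K) = 0
u(g, R) = -12
√(u(41, 24) + x(-126)) = √(-12 + 0) = √(-12) = 2*I*√3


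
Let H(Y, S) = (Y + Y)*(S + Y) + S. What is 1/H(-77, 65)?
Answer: 1/1913 ≈ 0.00052274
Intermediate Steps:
H(Y, S) = S + 2*Y*(S + Y) (H(Y, S) = (2*Y)*(S + Y) + S = 2*Y*(S + Y) + S = S + 2*Y*(S + Y))
1/H(-77, 65) = 1/(65 + 2*(-77)² + 2*65*(-77)) = 1/(65 + 2*5929 - 10010) = 1/(65 + 11858 - 10010) = 1/1913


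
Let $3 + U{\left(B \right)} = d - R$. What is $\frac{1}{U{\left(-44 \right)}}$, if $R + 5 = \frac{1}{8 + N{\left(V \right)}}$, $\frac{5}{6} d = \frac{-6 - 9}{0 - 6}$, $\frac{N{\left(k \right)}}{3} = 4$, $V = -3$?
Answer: $\frac{20}{99} \approx 0.20202$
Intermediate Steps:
$N{\left(k \right)} = 12$ ($N{\left(k \right)} = 3 \cdot 4 = 12$)
$d = 3$ ($d = \frac{6 \frac{-6 - 9}{0 - 6}}{5} = \frac{6 \left(- \frac{15}{-6}\right)}{5} = \frac{6 \left(\left(-15\right) \left(- \frac{1}{6}\right)\right)}{5} = \frac{6}{5} \cdot \frac{5}{2} = 3$)
$R = - \frac{99}{20}$ ($R = -5 + \frac{1}{8 + 12} = -5 + \frac{1}{20} = - \frac{99}{20} \approx -4.95$)
$U{\left(B \right)} = \frac{99}{20}$ ($U{\left(B \right)} = -3 + \left(3 - - \frac{99}{20}\right) = -3 + \left(3 + \frac{99}{20}\right) = -3 + \frac{159}{20} = \frac{99}{20}$)
$\frac{1}{U{\left(-44 \right)}} = \frac{1}{\frac{99}{20}} = \frac{20}{99}$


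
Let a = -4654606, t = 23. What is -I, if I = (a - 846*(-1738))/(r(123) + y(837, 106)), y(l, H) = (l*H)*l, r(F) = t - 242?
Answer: 454894/10608585 ≈ 0.042880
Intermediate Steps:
r(F) = -219 (r(F) = 23 - 242 = -219)
y(l, H) = H*l² (y(l, H) = (H*l)*l = H*l²)
I = -454894/10608585 (I = (-4654606 - 846*(-1738))/(-219 + 106*837²) = (-4654606 + 1470348)/(-219 + 106*700569) = -3184258/(-219 + 74260314) = -3184258/74260095 = -3184258*1/74260095 = -454894/10608585 ≈ -0.042880)
-I = -1*(-454894/10608585) = 454894/10608585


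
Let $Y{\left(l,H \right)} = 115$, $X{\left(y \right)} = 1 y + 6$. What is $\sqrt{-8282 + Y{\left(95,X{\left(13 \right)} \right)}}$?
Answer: $i \sqrt{8167} \approx 90.371 i$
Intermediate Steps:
$X{\left(y \right)} = 6 + y$ ($X{\left(y \right)} = y + 6 = 6 + y$)
$\sqrt{-8282 + Y{\left(95,X{\left(13 \right)} \right)}} = \sqrt{-8282 + 115} = \sqrt{-8167} = i \sqrt{8167}$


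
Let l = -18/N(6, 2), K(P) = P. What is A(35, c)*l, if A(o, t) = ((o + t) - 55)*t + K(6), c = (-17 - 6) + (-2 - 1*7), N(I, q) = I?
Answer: -5010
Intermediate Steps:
c = -32 (c = -23 + (-2 - 7) = -23 - 9 = -32)
A(o, t) = 6 + t*(-55 + o + t) (A(o, t) = ((o + t) - 55)*t + 6 = (-55 + o + t)*t + 6 = t*(-55 + o + t) + 6 = 6 + t*(-55 + o + t))
l = -3 (l = -18/6 = -18*⅙ = -3)
A(35, c)*l = (6 + (-32)² - 55*(-32) + 35*(-32))*(-3) = (6 + 1024 + 1760 - 1120)*(-3) = 1670*(-3) = -5010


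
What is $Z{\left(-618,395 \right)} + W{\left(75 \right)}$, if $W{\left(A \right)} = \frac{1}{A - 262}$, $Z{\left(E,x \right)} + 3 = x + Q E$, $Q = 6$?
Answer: $- \frac{620093}{187} \approx -3316.0$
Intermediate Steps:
$Z{\left(E,x \right)} = -3 + x + 6 E$ ($Z{\left(E,x \right)} = -3 + \left(x + 6 E\right) = -3 + x + 6 E$)
$W{\left(A \right)} = \frac{1}{-262 + A}$
$Z{\left(-618,395 \right)} + W{\left(75 \right)} = \left(-3 + 395 + 6 \left(-618\right)\right) + \frac{1}{-262 + 75} = \left(-3 + 395 - 3708\right) + \frac{1}{-187} = -3316 - \frac{1}{187} = - \frac{620093}{187}$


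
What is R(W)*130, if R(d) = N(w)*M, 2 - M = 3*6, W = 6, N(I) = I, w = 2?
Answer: -4160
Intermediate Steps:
M = -16 (M = 2 - 3*6 = 2 - 1*18 = 2 - 18 = -16)
R(d) = -32 (R(d) = 2*(-16) = -32)
R(W)*130 = -32*130 = -4160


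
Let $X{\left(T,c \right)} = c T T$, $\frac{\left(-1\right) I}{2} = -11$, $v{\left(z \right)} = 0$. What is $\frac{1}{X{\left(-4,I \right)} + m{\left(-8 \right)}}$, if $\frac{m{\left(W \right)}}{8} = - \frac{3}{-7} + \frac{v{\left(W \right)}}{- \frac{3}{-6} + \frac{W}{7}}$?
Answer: $\frac{7}{2488} \approx 0.0028135$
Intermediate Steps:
$I = 22$ ($I = \left(-2\right) \left(-11\right) = 22$)
$X{\left(T,c \right)} = c T^{2}$ ($X{\left(T,c \right)} = T c T = c T^{2}$)
$m{\left(W \right)} = \frac{24}{7}$ ($m{\left(W \right)} = 8 \left(- \frac{3}{-7} + \frac{0}{- \frac{3}{-6} + \frac{W}{7}}\right) = 8 \left(\left(-3\right) \left(- \frac{1}{7}\right) + \frac{0}{\left(-3\right) \left(- \frac{1}{6}\right) + W \frac{1}{7}}\right) = 8 \left(\frac{3}{7} + \frac{0}{\frac{1}{2} + \frac{W}{7}}\right) = 8 \left(\frac{3}{7} + 0\right) = 8 \cdot \frac{3}{7} = \frac{24}{7}$)
$\frac{1}{X{\left(-4,I \right)} + m{\left(-8 \right)}} = \frac{1}{22 \left(-4\right)^{2} + \frac{24}{7}} = \frac{1}{22 \cdot 16 + \frac{24}{7}} = \frac{1}{352 + \frac{24}{7}} = \frac{1}{\frac{2488}{7}} = \frac{7}{2488}$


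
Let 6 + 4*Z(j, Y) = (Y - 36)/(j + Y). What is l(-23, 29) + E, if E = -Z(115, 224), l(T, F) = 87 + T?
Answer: 44315/678 ≈ 65.361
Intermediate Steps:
Z(j, Y) = -3/2 + (-36 + Y)/(4*(Y + j)) (Z(j, Y) = -3/2 + ((Y - 36)/(j + Y))/4 = -3/2 + ((-36 + Y)/(Y + j))/4 = -3/2 + (-36 + Y)/(4*(Y + j)))
E = 923/678 (E = -(-36 - 6*115 - 5*224)/(4*(224 + 115)) = -(-36 - 690 - 1120)/(4*339) = -(-1846)/(4*339) = -1*(-923/678) = 923/678 ≈ 1.3614)
l(-23, 29) + E = (87 - 23) + 923/678 = 64 + 923/678 = 44315/678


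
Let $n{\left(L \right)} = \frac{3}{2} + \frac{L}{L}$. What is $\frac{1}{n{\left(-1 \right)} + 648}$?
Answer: $\frac{2}{1301} \approx 0.0015373$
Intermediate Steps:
$n{\left(L \right)} = \frac{5}{2}$ ($n{\left(L \right)} = 3 \cdot \frac{1}{2} + 1 = \frac{3}{2} + 1 = \frac{5}{2}$)
$\frac{1}{n{\left(-1 \right)} + 648} = \frac{1}{\frac{5}{2} + 648} = \frac{1}{\frac{1301}{2}} = \frac{2}{1301}$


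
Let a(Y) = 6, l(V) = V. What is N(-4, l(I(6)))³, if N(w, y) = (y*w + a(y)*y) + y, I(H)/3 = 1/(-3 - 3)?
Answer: -27/8 ≈ -3.3750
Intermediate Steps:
I(H) = -½ (I(H) = 3/(-3 - 3) = 3/(-6) = 3*(-⅙) = -½)
N(w, y) = 7*y + w*y (N(w, y) = (y*w + 6*y) + y = (w*y + 6*y) + y = (6*y + w*y) + y = 7*y + w*y)
N(-4, l(I(6)))³ = (-(7 - 4)/2)³ = (-½*3)³ = (-3/2)³ = -27/8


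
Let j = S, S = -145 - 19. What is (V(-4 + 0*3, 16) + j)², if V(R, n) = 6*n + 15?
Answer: 2809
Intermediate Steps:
V(R, n) = 15 + 6*n
S = -164
j = -164
(V(-4 + 0*3, 16) + j)² = ((15 + 6*16) - 164)² = ((15 + 96) - 164)² = (111 - 164)² = (-53)² = 2809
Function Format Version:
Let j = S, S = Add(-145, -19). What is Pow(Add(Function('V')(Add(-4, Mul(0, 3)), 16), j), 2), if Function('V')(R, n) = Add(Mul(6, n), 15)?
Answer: 2809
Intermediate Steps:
Function('V')(R, n) = Add(15, Mul(6, n))
S = -164
j = -164
Pow(Add(Function('V')(Add(-4, Mul(0, 3)), 16), j), 2) = Pow(Add(Add(15, Mul(6, 16)), -164), 2) = Pow(Add(Add(15, 96), -164), 2) = Pow(Add(111, -164), 2) = Pow(-53, 2) = 2809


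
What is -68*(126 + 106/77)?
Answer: -666944/77 ≈ -8661.6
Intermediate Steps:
-68*(126 + 106/77) = -68*9808/77 = -666944/77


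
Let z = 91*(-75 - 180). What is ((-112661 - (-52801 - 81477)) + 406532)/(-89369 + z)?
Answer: -428149/112574 ≈ -3.8033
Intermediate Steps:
z = -23205 (z = 91*(-255) = -23205)
((-112661 - (-52801 - 81477)) + 406532)/(-89369 + z) = ((-112661 - (-52801 - 81477)) + 406532)/(-89369 - 23205) = ((-112661 - 1*(-134278)) + 406532)/(-112574) = ((-112661 + 134278) + 406532)*(-1/112574) = (21617 + 406532)*(-1/112574) = 428149*(-1/112574) = -428149/112574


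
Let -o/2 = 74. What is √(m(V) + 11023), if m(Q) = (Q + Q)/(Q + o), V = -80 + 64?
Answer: √18529991/41 ≈ 104.99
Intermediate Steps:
V = -16
o = -148 (o = -2*74 = -148)
m(Q) = 2*Q/(-148 + Q) (m(Q) = (Q + Q)/(Q - 148) = (2*Q)/(-148 + Q) = 2*Q/(-148 + Q))
√(m(V) + 11023) = √(2*(-16)/(-148 - 16) + 11023) = √(2*(-16)/(-164) + 11023) = √(2*(-16)*(-1/164) + 11023) = √(8/41 + 11023) = √(451951/41) = √18529991/41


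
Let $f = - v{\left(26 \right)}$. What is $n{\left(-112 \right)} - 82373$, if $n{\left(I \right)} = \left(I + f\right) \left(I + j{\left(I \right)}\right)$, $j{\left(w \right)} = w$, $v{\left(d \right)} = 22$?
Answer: $-52357$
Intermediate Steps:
$f = -22$ ($f = \left(-1\right) 22 = -22$)
$n{\left(I \right)} = 2 I \left(-22 + I\right)$ ($n{\left(I \right)} = \left(I - 22\right) \left(I + I\right) = \left(-22 + I\right) 2 I = 2 I \left(-22 + I\right)$)
$n{\left(-112 \right)} - 82373 = 2 \left(-112\right) \left(-22 - 112\right) - 82373 = 2 \left(-112\right) \left(-134\right) + \left(-194714 + 112341\right) = 30016 - 82373 = -52357$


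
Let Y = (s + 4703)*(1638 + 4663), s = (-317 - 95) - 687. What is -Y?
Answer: -22708804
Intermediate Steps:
s = -1099 (s = -412 - 687 = -1099)
Y = 22708804 (Y = (-1099 + 4703)*(1638 + 4663) = 3604*6301 = 22708804)
-Y = -1*22708804 = -22708804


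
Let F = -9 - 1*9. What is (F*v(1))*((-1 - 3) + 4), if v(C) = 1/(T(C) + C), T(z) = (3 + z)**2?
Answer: 0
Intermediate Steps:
v(C) = 1/(C + (3 + C)**2) (v(C) = 1/((3 + C)**2 + C) = 1/(C + (3 + C)**2))
F = -18 (F = -9 - 9 = -18)
(F*v(1))*((-1 - 3) + 4) = (-18/(1 + (3 + 1)**2))*((-1 - 3) + 4) = (-18/(1 + 4**2))*(-4 + 4) = -18/(1 + 16)*0 = -18/17*0 = 0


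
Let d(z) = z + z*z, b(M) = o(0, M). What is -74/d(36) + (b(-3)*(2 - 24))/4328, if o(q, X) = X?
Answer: -785/19476 ≈ -0.040306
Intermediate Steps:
b(M) = M
d(z) = z + z**2
-74/d(36) + (b(-3)*(2 - 24))/4328 = -74*1/(36*(1 + 36)) - 3*(2 - 24)/4328 = -74/(36*37) - 3*(-22)*(1/4328) = -74/1332 + 66*(1/4328) = -74*1/1332 + 33/2164 = -1/18 + 33/2164 = -785/19476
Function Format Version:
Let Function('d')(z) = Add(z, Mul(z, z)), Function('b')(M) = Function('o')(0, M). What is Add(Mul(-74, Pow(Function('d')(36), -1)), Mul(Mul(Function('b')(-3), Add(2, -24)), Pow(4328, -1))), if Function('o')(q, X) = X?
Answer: Rational(-785, 19476) ≈ -0.040306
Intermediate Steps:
Function('b')(M) = M
Function('d')(z) = Add(z, Pow(z, 2))
Add(Mul(-74, Pow(Function('d')(36), -1)), Mul(Mul(Function('b')(-3), Add(2, -24)), Pow(4328, -1))) = Add(Mul(-74, Pow(Mul(36, Add(1, 36)), -1)), Mul(Mul(-3, Add(2, -24)), Pow(4328, -1))) = Add(Mul(-74, Pow(Mul(36, 37), -1)), Mul(Mul(-3, -22), Rational(1, 4328))) = Add(Mul(-74, Pow(1332, -1)), Mul(66, Rational(1, 4328))) = Add(Mul(-74, Rational(1, 1332)), Rational(33, 2164)) = Add(Rational(-1, 18), Rational(33, 2164)) = Rational(-785, 19476)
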